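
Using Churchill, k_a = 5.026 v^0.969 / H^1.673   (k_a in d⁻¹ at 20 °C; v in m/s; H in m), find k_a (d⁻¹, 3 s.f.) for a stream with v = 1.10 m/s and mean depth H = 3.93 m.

k_a ≈ 0.558 d⁻¹

k_a = 5.026 × 1.10^0.969 / 3.93^1.673 = 5.026 × 1.097 / 9.872 = 0.5584 d⁻¹.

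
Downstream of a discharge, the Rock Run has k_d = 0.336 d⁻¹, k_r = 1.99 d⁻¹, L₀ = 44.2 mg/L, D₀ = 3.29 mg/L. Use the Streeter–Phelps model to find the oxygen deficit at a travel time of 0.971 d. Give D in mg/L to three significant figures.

D ≈ 5.66 mg/L

k_d L₀/(k_r−k_d) = 0.336×44.2/(1.99−0.336) = 14.85/1.654 = 8.979 mg/L.
e^(−k_d t) = e^(−0.336×0.9710) = 0.7216; e^(−k_r t) = e^(−1.99×0.9710) = 0.1448.
D = 8.979 × (0.7216 − 0.1448) + 3.29 × 0.1448 = 5.179 + 0.4764 = 5.656 mg/L.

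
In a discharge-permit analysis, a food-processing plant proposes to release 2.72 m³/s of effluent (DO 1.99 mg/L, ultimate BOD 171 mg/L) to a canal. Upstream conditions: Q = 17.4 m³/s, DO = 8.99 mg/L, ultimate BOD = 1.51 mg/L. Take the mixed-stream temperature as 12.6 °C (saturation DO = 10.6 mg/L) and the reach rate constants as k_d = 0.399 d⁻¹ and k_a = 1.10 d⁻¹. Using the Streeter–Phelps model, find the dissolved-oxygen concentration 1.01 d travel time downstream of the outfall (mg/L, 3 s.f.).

Mixed DO = (17.4×8.99 + 2.72×1.99)/(17.4+2.72) = 161.8/20.12 = 8.044 mg/L.
Mixed L₀ = (17.4×1.51 + 2.72×171)/(20.12) = 491.4/20.12 = 24.42 mg/L.
Initial deficit D₀ = C_s − DO₀ = 10.6 − 8.044 = 2.556 mg/L.
D(1.01) = [0.399×24.42/(1.10−0.399)](e^(−0.399×1.01) − e^(−1.10×1.01)) + 2.556 e^(−1.10×1.01)
= 13.90 × (0.6683 − 0.3292) + 2.556 × 0.3292 = 5.555 mg/L.
DO = 10.6 − 5.555 = 5.045 mg/L.

DO ≈ 5.04 mg/L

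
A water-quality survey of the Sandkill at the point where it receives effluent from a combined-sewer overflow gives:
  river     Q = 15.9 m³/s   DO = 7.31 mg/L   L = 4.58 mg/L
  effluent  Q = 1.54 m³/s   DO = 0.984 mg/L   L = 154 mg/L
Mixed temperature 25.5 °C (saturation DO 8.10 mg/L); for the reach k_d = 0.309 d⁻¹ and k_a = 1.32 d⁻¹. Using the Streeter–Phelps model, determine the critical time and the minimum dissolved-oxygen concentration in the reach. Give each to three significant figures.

t_c ≈ 1.15 d; minimum DO ≈ 5.19 mg/L

Mixed DO = (15.9×7.31 + 1.54×0.984)/(15.9+1.54) = 117.7/17.44 = 6.751 mg/L.
Mixed L₀ = (15.9×4.58 + 1.54×154)/(17.44) = 310.0/17.44 = 17.77 mg/L.
Initial deficit D₀ = C_s − DO₀ = 8.10 − 6.751 = 1.349 mg/L.
t_c = (1/1.011) ln[(1.32/0.309)(1 − 1.349×1.011/(0.309×17.77))] = 0.9891 × ln(3.211) = 1.154 d.
D_c = (0.309/1.32) × 17.77 × e^(−0.309×1.154) = 0.2341 × 17.77 × 0.7001 = 2.913 mg/L.
Minimum DO = 8.10 − 2.913 = 5.187 mg/L.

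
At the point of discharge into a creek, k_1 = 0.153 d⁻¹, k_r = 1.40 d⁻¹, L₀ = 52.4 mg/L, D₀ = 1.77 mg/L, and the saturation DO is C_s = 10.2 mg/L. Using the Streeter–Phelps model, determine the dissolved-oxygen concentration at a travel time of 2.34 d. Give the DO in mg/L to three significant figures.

DO ≈ 5.88 mg/L

k_1 L₀/(k_r−k_1) = 0.153×52.4/(1.40−0.153) = 8.017/1.247 = 6.429 mg/L.
e^(−k_1 t) = e^(−0.153×2.340) = 0.6991; e^(−k_r t) = e^(−1.40×2.340) = 0.03778.
D = 6.429 × (0.6991 − 0.03778) + 1.77 × 0.03778 = 4.251 + 0.06687 = 4.318 mg/L.
DO = C_s − D = 10.2 − 4.318 = 5.882 mg/L.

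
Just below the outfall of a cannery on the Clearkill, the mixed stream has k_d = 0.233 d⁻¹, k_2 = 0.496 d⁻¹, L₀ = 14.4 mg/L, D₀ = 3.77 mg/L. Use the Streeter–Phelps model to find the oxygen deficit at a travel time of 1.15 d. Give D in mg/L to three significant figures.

k_d L₀/(k_2−k_d) = 0.233×14.4/(0.496−0.233) = 3.355/0.2630 = 12.76 mg/L.
e^(−k_d t) = e^(−0.233×1.150) = 0.7649; e^(−k_2 t) = e^(−0.496×1.150) = 0.5653.
D = 12.76 × (0.7649 − 0.5653) + 3.77 × 0.5653 = 2.547 + 2.131 = 4.678 mg/L.

D ≈ 4.68 mg/L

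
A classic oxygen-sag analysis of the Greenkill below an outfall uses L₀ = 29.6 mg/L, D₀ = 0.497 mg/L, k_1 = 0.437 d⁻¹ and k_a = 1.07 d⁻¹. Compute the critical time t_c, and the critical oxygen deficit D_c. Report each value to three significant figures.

With k_a/k_1 = 2.449 and 1 − D₀(k_a−k_1)/(k_1 L₀) = 0.9757,
t_c = ln(2.449 × 0.9757) / (1.07 − 0.437) = ln(2.389) / 0.6330 = 0.8709/0.6330 = 1.376 d.
L(t_c) = L₀ e^(−k_1 t_c) = 29.6 × 0.5481 = 16.23 mg/L, and at the critical point k_a D_c = k_1 L, so D_c = (0.437/1.07) × 16.23 = 6.627 mg/L.

t_c ≈ 1.38 d; D_c ≈ 6.63 mg/L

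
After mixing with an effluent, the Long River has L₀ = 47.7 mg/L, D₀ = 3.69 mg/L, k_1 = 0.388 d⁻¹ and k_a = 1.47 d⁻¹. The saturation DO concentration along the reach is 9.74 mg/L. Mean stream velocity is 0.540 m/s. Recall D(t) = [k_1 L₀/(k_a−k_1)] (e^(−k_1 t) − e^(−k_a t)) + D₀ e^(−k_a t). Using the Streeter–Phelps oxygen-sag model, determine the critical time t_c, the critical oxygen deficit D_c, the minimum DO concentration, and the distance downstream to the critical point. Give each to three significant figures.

t_c = [1/(k_a−k_1)] ln[(k_a/k_1)(1 − D₀(k_a−k_1)/(k_1 L₀))]
= [1/(1.47−0.388)] ln[(1.47/0.388)(1 − 3.69×1.082/(0.388×47.7))]
= (1/1.082) ln[3.789 × 0.7843] = 0.9242 × ln(2.971) = 0.9242 × 1.089 = 1.006 d.
L(t_c) = L₀ e^(−k_1 t_c) = 47.7 × 0.6767 = 32.28 mg/L, and at the critical point k_a D_c = k_1 L, so D_c = (0.388/1.47) × 32.28 = 8.520 mg/L.
Minimum DO = C_s − D_c = 9.74 − 8.520 = 1.220 mg/L.
x_c = v t_c = 0.540 m/s × 1.006 d × 86400 s/d = 46960 m ≈ 47.0 km.

t_c ≈ 1.01 d; D_c ≈ 8.52 mg/L; min DO ≈ 1.22 mg/L; x_c ≈ 47.0 km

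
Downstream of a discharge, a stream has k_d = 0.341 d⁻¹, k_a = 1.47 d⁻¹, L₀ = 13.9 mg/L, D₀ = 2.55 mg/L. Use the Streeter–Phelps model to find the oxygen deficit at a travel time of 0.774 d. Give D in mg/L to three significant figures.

D ≈ 2.70 mg/L

k_d L₀/(k_a−k_d) = 0.341×13.9/(1.47−0.341) = 4.740/1.129 = 4.198 mg/L.
e^(−k_d t) = e^(−0.341×0.7740) = 0.7680; e^(−k_a t) = e^(−1.47×0.7740) = 0.3205.
D = 4.198 × (0.7680 − 0.3205) + 2.55 × 0.3205 = 1.879 + 0.8174 = 2.696 mg/L.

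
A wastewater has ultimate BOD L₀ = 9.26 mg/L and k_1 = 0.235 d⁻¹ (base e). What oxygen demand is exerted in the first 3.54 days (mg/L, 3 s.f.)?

y ≈ 5.23 mg/L

y_t = L₀(1 − e^(−k_1 t)) = 9.26 × (1 − e^(−0.235×3.54))
= 9.26 × (1 − 0.4352) = 9.26 × 0.5648 = 5.230 mg/L.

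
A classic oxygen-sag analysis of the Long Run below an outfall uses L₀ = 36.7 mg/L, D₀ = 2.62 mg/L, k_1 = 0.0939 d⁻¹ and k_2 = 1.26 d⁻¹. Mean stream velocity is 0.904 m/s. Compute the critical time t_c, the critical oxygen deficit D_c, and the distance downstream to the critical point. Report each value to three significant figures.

t_c ≈ 0.360 d; D_c ≈ 2.64 mg/L; x_c ≈ 28.1 km

With k_2/k_1 = 13.42 and 1 − D₀(k_2−k_1)/(k_1 L₀) = 0.1134,
t_c = ln(13.42 × 0.1134) / (1.26 − 0.0939) = ln(1.522) / 1.166 = 0.4202/1.166 = 0.3603 d.
L(t_c) = L₀ e^(−k_1 t_c) = 36.7 × 0.9667 = 35.48 mg/L, and at the critical point k_2 D_c = k_1 L, so D_c = (0.0939/1.26) × 35.48 = 2.644 mg/L.
x_c = v t_c = 0.904 m/s × 0.3603 d × 86400 s/d = 28150 m ≈ 28.1 km.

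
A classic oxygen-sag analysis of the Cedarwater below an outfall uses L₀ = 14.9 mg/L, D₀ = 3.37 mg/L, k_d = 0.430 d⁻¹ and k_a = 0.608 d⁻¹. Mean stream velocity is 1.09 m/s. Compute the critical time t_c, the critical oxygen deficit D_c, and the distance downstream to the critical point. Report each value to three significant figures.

t_c ≈ 1.39 d; D_c ≈ 5.79 mg/L; x_c ≈ 131 km

With k_a/k_d = 1.414 and 1 − D₀(k_a−k_d)/(k_d L₀) = 0.9064,
t_c = ln(1.414 × 0.9064) / (0.608 − 0.430) = ln(1.282) / 0.1780 = 0.2481/0.1780 = 1.394 d.
D_c = (k_d/k_a) L₀ e^(−k_d t_c) = (0.430/0.608) × 14.9 × e^(−0.430×1.394) = 0.7072 × 14.9 × 0.5492 = 5.787 mg/L.
x_c = v t_c = 1.09 m/s × 1.394 d × 86400 s/d = 131300 m ≈ 131 km.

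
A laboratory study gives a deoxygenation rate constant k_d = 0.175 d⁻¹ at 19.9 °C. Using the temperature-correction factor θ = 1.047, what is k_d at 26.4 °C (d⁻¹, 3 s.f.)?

k_d(T₂) = k_d(T₁) · θ^(T₂−T₁) = 0.175 × 1.047^(26.4−19.9)
= 0.175 × 1.047^6.50 = 0.175 × 1.348 = 0.2359 d⁻¹.

k_d ≈ 0.236 d⁻¹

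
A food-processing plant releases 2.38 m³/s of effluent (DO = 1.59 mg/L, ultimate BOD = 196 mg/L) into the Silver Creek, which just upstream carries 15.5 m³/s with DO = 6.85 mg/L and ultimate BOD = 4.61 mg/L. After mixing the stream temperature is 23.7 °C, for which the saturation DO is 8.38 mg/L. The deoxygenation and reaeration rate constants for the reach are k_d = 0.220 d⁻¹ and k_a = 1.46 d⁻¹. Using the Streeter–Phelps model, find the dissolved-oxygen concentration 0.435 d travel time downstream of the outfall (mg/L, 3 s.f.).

Mixed DO = (15.5×6.85 + 2.38×1.59)/(15.5+2.38) = 110.0/17.88 = 6.150 mg/L.
Mixed L₀ = (15.5×4.61 + 2.38×196)/(17.88) = 537.9/17.88 = 30.09 mg/L.
Initial deficit D₀ = C_s − DO₀ = 8.38 − 6.150 = 2.230 mg/L.
D(0.435) = [0.220×30.09/(1.46−0.220)](e^(−0.220×0.435) − e^(−1.46×0.435)) + 2.230 e^(−1.46×0.435)
= 5.338 × (0.9087 − 0.5299) + 2.230 × 0.5299 = 3.204 mg/L.
DO = 8.38 − 3.204 = 5.176 mg/L.

DO ≈ 5.18 mg/L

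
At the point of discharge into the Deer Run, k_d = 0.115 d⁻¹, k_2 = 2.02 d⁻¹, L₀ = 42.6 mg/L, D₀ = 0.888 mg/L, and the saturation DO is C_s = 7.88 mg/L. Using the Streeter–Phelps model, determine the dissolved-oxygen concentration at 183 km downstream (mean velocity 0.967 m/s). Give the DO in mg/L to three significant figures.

Travel time t = x/v = 183 km / (0.967 m/s) = 183000 m / 0.967 m/s = 189200 s = 2.190 d.
k_d L₀/(k_2−k_d) = 0.115×42.6/(2.02−0.115) = 4.899/1.905 = 2.572 mg/L.
e^(−k_d t) = e^(−0.115×2.190) = 0.7773; e^(−k_2 t) = e^(−2.02×2.190) = 0.01198.
D = 2.572 × (0.7773 − 0.01198) + 0.888 × 0.01198 = 1.968 + 0.01064 = 1.979 mg/L.
DO = C_s − D = 7.88 − 1.979 = 5.901 mg/L.

DO ≈ 5.90 mg/L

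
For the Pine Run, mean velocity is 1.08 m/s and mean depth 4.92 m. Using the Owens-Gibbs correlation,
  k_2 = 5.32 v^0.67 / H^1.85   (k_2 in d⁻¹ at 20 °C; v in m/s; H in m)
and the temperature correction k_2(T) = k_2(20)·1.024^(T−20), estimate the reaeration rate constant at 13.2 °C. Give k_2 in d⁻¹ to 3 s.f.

k_2 ≈ 0.250 d⁻¹

k_2(20) = 5.32 × 1.08^0.67 / 4.92^1.85 = 5.32 × 1.053 / 19.06 = 0.2939 d⁻¹.
k_2(13.2) = 0.2939 × 1.024^(13.2−20) = 0.2939 × 0.8511 = 0.2501 d⁻¹.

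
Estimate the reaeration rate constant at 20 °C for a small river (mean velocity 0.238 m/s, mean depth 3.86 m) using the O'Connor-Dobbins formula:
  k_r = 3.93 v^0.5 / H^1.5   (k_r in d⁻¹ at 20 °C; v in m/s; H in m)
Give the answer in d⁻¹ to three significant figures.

k_r = 3.93 × 0.238^0.5 / 3.86^1.5 = 3.93 × 0.4879 / 7.584 = 0.2528 d⁻¹.

k_r ≈ 0.253 d⁻¹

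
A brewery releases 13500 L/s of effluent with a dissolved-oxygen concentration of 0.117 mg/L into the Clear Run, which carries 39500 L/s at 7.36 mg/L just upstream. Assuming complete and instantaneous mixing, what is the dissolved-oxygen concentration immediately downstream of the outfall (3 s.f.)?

5.52 mg/L

Flow-weighted mixing: C = (Q_r C_r + Q_w C_w)/(Q_r + Q_w)
= (39500×7.36 + 13500×0.117)/(39500 + 13500) = 292300/53000 = 5.515 mg/L.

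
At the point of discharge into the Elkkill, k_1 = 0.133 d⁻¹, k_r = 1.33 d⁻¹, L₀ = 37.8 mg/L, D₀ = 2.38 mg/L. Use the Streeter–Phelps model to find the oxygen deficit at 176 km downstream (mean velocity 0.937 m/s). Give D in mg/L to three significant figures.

D ≈ 3.04 mg/L

Travel time t = x/v = 176 km / (0.937 m/s) = 176000 m / 0.937 m/s = 187800 s = 2.174 d.
k_1 L₀/(k_r−k_1) = 0.133×37.8/(1.33−0.133) = 5.027/1.197 = 4.200 mg/L.
e^(−k_1 t) = e^(−0.133×2.174) = 0.7489; e^(−k_r t) = e^(−1.33×2.174) = 0.05550.
D = 4.200 × (0.7489 − 0.05550) + 2.38 × 0.05550 = 2.912 + 0.1321 = 3.044 mg/L.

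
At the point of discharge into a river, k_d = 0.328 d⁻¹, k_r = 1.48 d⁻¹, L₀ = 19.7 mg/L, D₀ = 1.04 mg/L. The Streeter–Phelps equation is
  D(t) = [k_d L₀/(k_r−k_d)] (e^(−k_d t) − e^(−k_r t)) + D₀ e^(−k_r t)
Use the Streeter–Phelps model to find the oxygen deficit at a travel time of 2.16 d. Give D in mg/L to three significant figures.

D ≈ 2.58 mg/L

k_d L₀/(k_r−k_d) = 0.328×19.7/(1.48−0.328) = 6.462/1.152 = 5.609 mg/L.
e^(−k_d t) = e^(−0.328×2.160) = 0.4924; e^(−k_r t) = e^(−1.48×2.160) = 0.04089.
D = 5.609 × (0.4924 − 0.04089) + 1.04 × 0.04089 = 2.532 + 0.04253 = 2.575 mg/L.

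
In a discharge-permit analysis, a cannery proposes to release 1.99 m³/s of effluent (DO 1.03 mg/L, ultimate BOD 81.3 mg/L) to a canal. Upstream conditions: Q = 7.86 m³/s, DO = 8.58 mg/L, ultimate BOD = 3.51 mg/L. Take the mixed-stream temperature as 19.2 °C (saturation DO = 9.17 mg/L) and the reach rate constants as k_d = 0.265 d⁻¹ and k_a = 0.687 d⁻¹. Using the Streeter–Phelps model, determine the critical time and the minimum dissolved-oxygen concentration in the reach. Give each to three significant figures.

t_c ≈ 1.80 d; minimum DO ≈ 4.57 mg/L

Mixed DO = (7.86×8.58 + 1.99×1.03)/(7.86+1.99) = 69.49/9.850 = 7.055 mg/L.
Mixed L₀ = (7.86×3.51 + 1.99×81.3)/(9.850) = 189.4/9.850 = 19.23 mg/L.
Initial deficit D₀ = C_s − DO₀ = 9.17 − 7.055 = 2.115 mg/L.
t_c = (1/0.4220) ln[(0.687/0.265)(1 − 2.115×0.4220/(0.265×19.23))] = 2.370 × ln(2.138) = 1.801 d.
D_c = (0.265/0.687) × 19.23 × e^(−0.265×1.801) = 0.3857 × 19.23 × 0.6205 = 4.602 mg/L.
Minimum DO = 9.17 − 4.602 = 4.568 mg/L.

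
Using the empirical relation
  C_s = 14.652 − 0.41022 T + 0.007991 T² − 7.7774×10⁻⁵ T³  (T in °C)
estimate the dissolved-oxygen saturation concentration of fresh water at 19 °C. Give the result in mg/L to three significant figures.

C_s = 14.652 − 0.41022×19 + 0.007991×19² − 7.7774×10⁻⁵×19³ = 9.209 mg/L.

C_s ≈ 9.21 mg/L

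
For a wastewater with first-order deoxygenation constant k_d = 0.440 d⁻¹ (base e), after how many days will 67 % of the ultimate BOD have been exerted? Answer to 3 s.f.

y/L₀ = 1 − e^(−k_d t) = 0.67 ⇒ e^(−k_d t) = 0.330
t = −ln(0.330) / 0.440 = 1.109 / 0.440 = 2.520 d.

t ≈ 2.52 d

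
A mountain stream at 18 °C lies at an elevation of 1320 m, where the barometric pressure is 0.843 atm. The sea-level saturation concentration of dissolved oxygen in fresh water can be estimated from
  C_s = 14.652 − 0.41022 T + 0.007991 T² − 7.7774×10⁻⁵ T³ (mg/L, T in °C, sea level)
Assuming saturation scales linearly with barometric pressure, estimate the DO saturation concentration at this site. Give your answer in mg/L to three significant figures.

At sea level: C_s = 14.652 − 0.41022×18 + 0.007991×18² − 7.7774×10⁻⁵×18³ = 9.404 mg/L.
Pressure correction: C_s' = 9.404 × 0.843 = 7.927 mg/L.

C_s ≈ 7.93 mg/L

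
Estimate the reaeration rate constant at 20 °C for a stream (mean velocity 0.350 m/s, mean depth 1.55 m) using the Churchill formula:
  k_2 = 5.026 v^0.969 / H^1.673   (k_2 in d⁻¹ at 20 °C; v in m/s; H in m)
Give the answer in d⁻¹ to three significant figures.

k_2 = 5.026 × 0.350^0.969 / 1.55^1.673 = 5.026 × 0.3616 / 2.082 = 0.8730 d⁻¹.

k_2 ≈ 0.873 d⁻¹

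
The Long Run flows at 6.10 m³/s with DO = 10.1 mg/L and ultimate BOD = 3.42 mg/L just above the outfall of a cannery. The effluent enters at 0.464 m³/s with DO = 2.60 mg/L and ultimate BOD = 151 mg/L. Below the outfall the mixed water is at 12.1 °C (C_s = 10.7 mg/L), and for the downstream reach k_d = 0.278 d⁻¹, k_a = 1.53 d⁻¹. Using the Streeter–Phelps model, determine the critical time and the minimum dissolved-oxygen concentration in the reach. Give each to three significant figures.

t_c ≈ 0.996 d; minimum DO ≈ 8.79 mg/L

Mixed DO = (6.10×10.1 + 0.464×2.60)/(6.10+0.464) = 62.82/6.564 = 9.570 mg/L.
Mixed L₀ = (6.10×3.42 + 0.464×151)/(6.564) = 90.93/6.564 = 13.85 mg/L.
Initial deficit D₀ = C_s − DO₀ = 10.7 − 9.570 = 1.130 mg/L.
t_c = (1/1.252) ln[(1.53/0.278)(1 − 1.130×1.252/(0.278×13.85))] = 0.7987 × ln(3.481) = 0.9963 d.
D_c = (0.278/1.53) × 13.85 × e^(−0.278×0.9963) = 0.1817 × 13.85 × 0.7581 = 1.908 mg/L.
Minimum DO = 10.7 − 1.908 = 8.792 mg/L.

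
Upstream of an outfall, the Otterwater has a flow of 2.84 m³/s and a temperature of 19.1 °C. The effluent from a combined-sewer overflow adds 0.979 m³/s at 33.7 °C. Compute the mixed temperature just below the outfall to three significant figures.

22.8 °C

Flow-weighted mixing: C = (Q_r C_r + Q_w C_w)/(Q_r + Q_w)
= (2.84×19.1 + 0.979×33.7)/(2.84 + 0.979) = 87.24/3.819 = 22.84 °C.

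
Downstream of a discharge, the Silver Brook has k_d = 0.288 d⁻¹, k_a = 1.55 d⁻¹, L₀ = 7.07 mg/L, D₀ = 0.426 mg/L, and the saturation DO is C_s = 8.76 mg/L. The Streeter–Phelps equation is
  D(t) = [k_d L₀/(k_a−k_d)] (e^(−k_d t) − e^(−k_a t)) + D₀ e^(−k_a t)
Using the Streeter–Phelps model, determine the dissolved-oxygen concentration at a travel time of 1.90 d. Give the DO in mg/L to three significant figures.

DO ≈ 7.89 mg/L

k_d L₀/(k_a−k_d) = 0.288×7.07/(1.55−0.288) = 2.036/1.262 = 1.613 mg/L.
e^(−k_d t) = e^(−0.288×1.900) = 0.5786; e^(−k_a t) = e^(−1.55×1.900) = 0.05260.
D = 1.613 × (0.5786 − 0.05260) + 0.426 × 0.05260 = 0.8486 + 0.02241 = 0.8710 mg/L.
DO = C_s − D = 8.76 − 0.8710 = 7.889 mg/L.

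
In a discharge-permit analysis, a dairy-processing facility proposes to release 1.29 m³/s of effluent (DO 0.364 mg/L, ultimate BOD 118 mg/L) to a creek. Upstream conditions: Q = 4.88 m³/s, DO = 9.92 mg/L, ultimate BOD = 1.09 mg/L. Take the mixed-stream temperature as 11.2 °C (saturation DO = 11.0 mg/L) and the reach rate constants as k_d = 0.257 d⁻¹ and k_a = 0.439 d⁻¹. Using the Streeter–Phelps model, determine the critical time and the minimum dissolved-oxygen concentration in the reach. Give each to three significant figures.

t_c ≈ 2.45 d; minimum DO ≈ 3.04 mg/L

Mixed DO = (4.88×9.92 + 1.29×0.364)/(4.88+1.29) = 48.88/6.170 = 7.922 mg/L.
Mixed L₀ = (4.88×1.09 + 1.29×118)/(6.170) = 157.5/6.170 = 25.53 mg/L.
Initial deficit D₀ = C_s − DO₀ = 11.0 − 7.922 = 3.078 mg/L.
t_c = (1/0.1820) ln[(0.439/0.257)(1 − 3.078×0.1820/(0.257×25.53))] = 5.495 × ln(1.562) = 2.452 d.
D_c = (0.257/0.439) × 25.53 × e^(−0.257×2.452) = 0.5854 × 25.53 × 0.5326 = 7.961 mg/L.
Minimum DO = 11.0 − 7.961 = 3.039 mg/L.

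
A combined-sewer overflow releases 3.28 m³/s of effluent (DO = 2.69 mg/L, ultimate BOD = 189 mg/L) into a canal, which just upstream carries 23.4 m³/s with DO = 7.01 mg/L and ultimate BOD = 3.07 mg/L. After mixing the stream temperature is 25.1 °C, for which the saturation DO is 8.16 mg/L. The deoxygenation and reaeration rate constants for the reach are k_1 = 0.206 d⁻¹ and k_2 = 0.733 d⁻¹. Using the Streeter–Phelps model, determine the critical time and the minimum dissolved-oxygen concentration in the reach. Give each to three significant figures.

t_c ≈ 2.06 d; minimum DO ≈ 3.40 mg/L

Mixed DO = (23.4×7.01 + 3.28×2.69)/(23.4+3.28) = 172.9/26.68 = 6.479 mg/L.
Mixed L₀ = (23.4×3.07 + 3.28×189)/(26.68) = 691.8/26.68 = 25.93 mg/L.
Initial deficit D₀ = C_s − DO₀ = 8.16 − 6.479 = 1.681 mg/L.
t_c = (1/0.5270) ln[(0.733/0.206)(1 − 1.681×0.5270/(0.206×25.93))] = 1.898 × ln(2.968) = 2.064 d.
D_c = (0.206/0.733) × 25.93 × e^(−0.206×2.064) = 0.2810 × 25.93 × 0.6536 = 4.763 mg/L.
Minimum DO = 8.16 − 4.763 = 3.397 mg/L.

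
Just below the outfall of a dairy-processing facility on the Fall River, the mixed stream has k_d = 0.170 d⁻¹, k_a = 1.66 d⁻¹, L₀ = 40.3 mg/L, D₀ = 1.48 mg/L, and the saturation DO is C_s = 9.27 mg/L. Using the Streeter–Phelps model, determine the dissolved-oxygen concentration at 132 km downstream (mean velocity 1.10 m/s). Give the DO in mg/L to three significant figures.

Travel time t = x/v = 132 km / (1.10 m/s) = 132000 m / 1.10 m/s = 120000 s = 1.389 d.
k_d L₀/(k_a−k_d) = 0.170×40.3/(1.66−0.170) = 6.851/1.490 = 4.598 mg/L.
e^(−k_d t) = e^(−0.170×1.389) = 0.7897; e^(−k_a t) = e^(−1.66×1.389) = 0.09970.
D = 4.598 × (0.7897 − 0.09970) + 1.48 × 0.09970 = 3.173 + 0.1476 = 3.320 mg/L.
DO = C_s − D = 9.27 − 3.320 = 5.950 mg/L.

DO ≈ 5.95 mg/L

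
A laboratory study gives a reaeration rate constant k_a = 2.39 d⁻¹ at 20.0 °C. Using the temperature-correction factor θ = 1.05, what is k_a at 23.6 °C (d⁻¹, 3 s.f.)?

k_a(T₂) = k_a(T₁) · θ^(T₂−T₁) = 2.39 × 1.05^(23.6−20.0)
= 2.39 × 1.05^3.60 = 2.39 × 1.192 = 2.849 d⁻¹.

k_a ≈ 2.85 d⁻¹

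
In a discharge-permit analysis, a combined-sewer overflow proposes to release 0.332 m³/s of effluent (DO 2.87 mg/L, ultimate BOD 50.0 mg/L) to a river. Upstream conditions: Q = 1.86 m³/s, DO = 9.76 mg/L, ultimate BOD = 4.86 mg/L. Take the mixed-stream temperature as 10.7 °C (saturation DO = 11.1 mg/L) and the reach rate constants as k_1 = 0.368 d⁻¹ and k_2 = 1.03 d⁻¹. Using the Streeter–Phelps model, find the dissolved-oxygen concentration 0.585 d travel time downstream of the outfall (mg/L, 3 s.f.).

DO ≈ 8.11 mg/L

Mixed DO = (1.86×9.76 + 0.332×2.87)/(1.86+0.332) = 19.11/2.192 = 8.716 mg/L.
Mixed L₀ = (1.86×4.86 + 0.332×50.0)/(2.192) = 25.64/2.192 = 11.70 mg/L.
Initial deficit D₀ = C_s − DO₀ = 11.1 − 8.716 = 2.384 mg/L.
D(0.585) = [0.368×11.70/(1.03−0.368)](e^(−0.368×0.585) − e^(−1.03×0.585)) + 2.384 e^(−1.03×0.585)
= 6.502 × (0.8063 − 0.5474) + 2.384 × 0.5474 = 2.988 mg/L.
DO = 11.1 − 2.988 = 8.112 mg/L.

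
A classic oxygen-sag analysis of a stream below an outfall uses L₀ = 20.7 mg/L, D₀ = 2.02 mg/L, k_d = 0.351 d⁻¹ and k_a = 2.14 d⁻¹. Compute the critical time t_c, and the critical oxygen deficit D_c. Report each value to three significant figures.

t_c ≈ 0.626 d; D_c ≈ 2.73 mg/L

t_c = [1/(k_a−k_d)] ln[(k_a/k_d)(1 − D₀(k_a−k_d)/(k_d L₀))]
= [1/(2.14−0.351)] ln[(2.14/0.351)(1 − 2.02×1.789/(0.351×20.7))]
= (1/1.789) ln[6.097 × 0.5026] = 0.5590 × ln(3.064) = 0.5590 × 1.120 = 0.6260 d.
L(t_c) = L₀ e^(−k_d t_c) = 20.7 × 0.8027 = 16.62 mg/L, and at the critical point k_a D_c = k_d L, so D_c = (0.351/2.14) × 16.62 = 2.725 mg/L.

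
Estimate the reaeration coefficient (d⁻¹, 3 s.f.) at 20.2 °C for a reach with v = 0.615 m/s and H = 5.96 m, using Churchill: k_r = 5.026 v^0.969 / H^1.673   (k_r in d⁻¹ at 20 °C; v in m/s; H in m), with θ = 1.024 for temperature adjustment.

k_r ≈ 0.159 d⁻¹

k_r(20) = 5.026 × 0.615^0.969 / 5.96^1.673 = 5.026 × 0.6243 / 19.81 = 0.1584 d⁻¹.
k_r(20.2) = 0.1584 × 1.024^(20.2−20) = 0.1584 × 1.005 = 0.1591 d⁻¹.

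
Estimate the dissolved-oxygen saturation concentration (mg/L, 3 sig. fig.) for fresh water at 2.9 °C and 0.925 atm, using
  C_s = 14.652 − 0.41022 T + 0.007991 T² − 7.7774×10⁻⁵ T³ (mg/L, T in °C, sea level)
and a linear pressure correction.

At sea level: C_s = 14.652 − 0.41022×2.9 + 0.007991×2.9² − 7.7774×10⁻⁵×2.9³ = 13.53 mg/L.
Pressure correction: C_s' = 13.53 × 0.925 = 12.51 mg/L.

C_s ≈ 12.5 mg/L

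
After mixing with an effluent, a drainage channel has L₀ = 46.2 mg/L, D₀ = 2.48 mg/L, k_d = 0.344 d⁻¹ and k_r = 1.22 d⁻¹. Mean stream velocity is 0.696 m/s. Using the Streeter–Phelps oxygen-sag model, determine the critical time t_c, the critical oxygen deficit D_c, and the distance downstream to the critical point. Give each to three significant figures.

At the critical point dD/dt = 0, so k_d L₀ e^(−k_d t) = k_r D. Substituting D(t) from the Streeter–Phelps equation and solving for t gives
t_c = ln[(k_r/k_d)(1 − D₀(k_r−k_d)/(k_d L₀))] / (k_r−k_d).
Here k_r−k_d = 0.8760 d⁻¹ and 1 − D₀(k_r−k_d)/(k_d L₀) = 1 − 2.48×0.8760/(0.344×46.2) = 0.8633, so
t_c = ln(3.547 × 0.8633) / 0.8760 = 1.119 / 0.8760 = 1.277 d.
D_c = (k_d/k_r) L₀ e^(−k_d t_c) = (0.344/1.22) × 46.2 × e^(−0.344×1.277) = 0.2820 × 46.2 × 0.6444 = 8.395 mg/L.
x_c = v t_c = 0.696 m/s × 1.277 d × 86400 s/d = 76810 m ≈ 76.8 km.

t_c ≈ 1.28 d; D_c ≈ 8.39 mg/L; x_c ≈ 76.8 km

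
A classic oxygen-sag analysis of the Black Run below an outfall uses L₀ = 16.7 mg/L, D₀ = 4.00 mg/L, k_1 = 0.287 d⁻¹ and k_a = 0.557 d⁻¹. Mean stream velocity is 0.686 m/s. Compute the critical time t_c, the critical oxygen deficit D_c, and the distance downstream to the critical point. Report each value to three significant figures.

t_c ≈ 1.51 d; D_c ≈ 5.58 mg/L; x_c ≈ 89.5 km

At the critical point dD/dt = 0, so k_1 L₀ e^(−k_1 t) = k_a D. Substituting D(t) from the Streeter–Phelps equation and solving for t gives
t_c = ln[(k_a/k_1)(1 − D₀(k_a−k_1)/(k_1 L₀))] / (k_a−k_1).
Here k_a−k_1 = 0.2700 d⁻¹ and 1 − D₀(k_a−k_1)/(k_1 L₀) = 1 − 4.00×0.2700/(0.287×16.7) = 0.7747, so
t_c = ln(1.941 × 0.7747) / 0.2700 = 0.4078 / 0.2700 = 1.510 d.
L(t_c) = L₀ e^(−k_1 t_c) = 16.7 × 0.6483 = 10.83 mg/L, and at the critical point k_a D_c = k_1 L, so D_c = (0.287/0.557) × 10.83 = 5.578 mg/L.
x_c = v t_c = 0.686 m/s × 1.510 d × 86400 s/d = 89510 m ≈ 89.5 km.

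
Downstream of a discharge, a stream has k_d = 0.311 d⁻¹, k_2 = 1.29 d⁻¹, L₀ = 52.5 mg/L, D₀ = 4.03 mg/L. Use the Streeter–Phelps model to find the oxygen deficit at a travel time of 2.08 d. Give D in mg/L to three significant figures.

D ≈ 7.87 mg/L

k_d L₀/(k_2−k_d) = 0.311×52.5/(1.29−0.311) = 16.33/0.9790 = 16.68 mg/L.
e^(−k_d t) = e^(−0.311×2.080) = 0.5237; e^(−k_2 t) = e^(−1.29×2.080) = 0.06834.
D = 16.68 × (0.5237 − 0.06834) + 4.03 × 0.06834 = 7.594 + 0.2754 = 7.869 mg/L.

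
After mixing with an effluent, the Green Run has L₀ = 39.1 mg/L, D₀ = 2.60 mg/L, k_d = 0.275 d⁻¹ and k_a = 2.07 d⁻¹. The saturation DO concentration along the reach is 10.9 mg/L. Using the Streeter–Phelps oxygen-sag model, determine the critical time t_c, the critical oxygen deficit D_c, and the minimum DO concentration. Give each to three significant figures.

t_c ≈ 0.807 d; D_c ≈ 4.16 mg/L; min DO ≈ 6.74 mg/L

With k_a/k_d = 7.527 and 1 − D₀(k_a−k_d)/(k_d L₀) = 0.5660,
t_c = ln(7.527 × 0.5660) / (2.07 − 0.275) = ln(4.260) / 1.795 = 1.449/1.795 = 0.8074 d.
L(t_c) = L₀ e^(−k_d t_c) = 39.1 × 0.8009 = 31.31 mg/L, and at the critical point k_a D_c = k_d L, so D_c = (0.275/2.07) × 31.31 = 4.160 mg/L.
Minimum DO = C_s − D_c = 10.9 − 4.160 = 6.740 mg/L.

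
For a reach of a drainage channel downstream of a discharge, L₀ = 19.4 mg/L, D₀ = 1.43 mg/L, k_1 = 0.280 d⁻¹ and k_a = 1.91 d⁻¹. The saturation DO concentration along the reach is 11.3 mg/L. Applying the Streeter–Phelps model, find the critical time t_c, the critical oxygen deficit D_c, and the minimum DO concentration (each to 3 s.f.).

With k_a/k_1 = 6.821 and 1 − D₀(k_a−k_1)/(k_1 L₀) = 0.5709,
t_c = ln(6.821 × 0.5709) / (1.91 − 0.280) = ln(3.894) / 1.630 = 1.360/1.630 = 0.8341 d.
L(t_c) = L₀ e^(−k_1 t_c) = 19.4 × 0.7917 = 15.36 mg/L, and at the critical point k_a D_c = k_1 L, so D_c = (0.280/1.91) × 15.36 = 2.252 mg/L.
Minimum DO = C_s − D_c = 11.3 − 2.252 = 9.048 mg/L.

t_c ≈ 0.834 d; D_c ≈ 2.25 mg/L; min DO ≈ 9.05 mg/L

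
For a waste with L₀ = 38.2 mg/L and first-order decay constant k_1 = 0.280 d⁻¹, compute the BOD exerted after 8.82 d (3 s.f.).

y ≈ 35.0 mg/L

y_t = L₀(1 − e^(−k_1 t)) = 38.2 × (1 − e^(−0.280×8.82))
= 38.2 × (1 − 0.08462) = 38.2 × 0.9154 = 34.97 mg/L.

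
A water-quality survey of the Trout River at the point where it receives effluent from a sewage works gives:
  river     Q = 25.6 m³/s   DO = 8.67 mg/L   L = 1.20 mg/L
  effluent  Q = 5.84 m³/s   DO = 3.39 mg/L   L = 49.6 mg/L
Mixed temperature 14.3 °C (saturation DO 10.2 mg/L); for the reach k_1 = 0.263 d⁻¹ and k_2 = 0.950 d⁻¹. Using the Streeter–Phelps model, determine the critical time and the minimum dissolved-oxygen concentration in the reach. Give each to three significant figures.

t_c ≈ 0.368 d; minimum DO ≈ 7.64 mg/L

Mixed DO = (25.6×8.67 + 5.84×3.39)/(25.6+5.84) = 241.7/31.44 = 7.689 mg/L.
Mixed L₀ = (25.6×1.20 + 5.84×49.6)/(31.44) = 320.4/31.44 = 10.19 mg/L.
Initial deficit D₀ = C_s − DO₀ = 10.2 − 7.689 = 2.511 mg/L.
t_c = (1/0.6870) ln[(0.950/0.263)(1 − 2.511×0.6870/(0.263×10.19))] = 1.456 × ln(1.287) = 0.3677 d.
D_c = (0.263/0.950) × 10.19 × e^(−0.263×0.3677) = 0.2768 × 10.19 × 0.9078 = 2.561 mg/L.
Minimum DO = 10.2 − 2.561 = 7.639 mg/L.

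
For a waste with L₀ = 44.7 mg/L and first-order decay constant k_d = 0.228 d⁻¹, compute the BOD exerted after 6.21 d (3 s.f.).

y_t = L₀(1 − e^(−k_d t)) = 44.7 × (1 − e^(−0.228×6.21))
= 44.7 × (1 − 0.2427) = 44.7 × 0.7573 = 33.85 mg/L.

y ≈ 33.9 mg/L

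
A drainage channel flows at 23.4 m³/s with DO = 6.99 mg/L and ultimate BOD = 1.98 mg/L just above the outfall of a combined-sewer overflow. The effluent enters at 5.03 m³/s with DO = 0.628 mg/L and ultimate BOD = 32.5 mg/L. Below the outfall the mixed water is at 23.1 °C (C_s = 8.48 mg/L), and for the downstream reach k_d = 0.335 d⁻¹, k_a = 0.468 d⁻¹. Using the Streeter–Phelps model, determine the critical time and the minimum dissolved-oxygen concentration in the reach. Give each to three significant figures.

Mixed DO = (23.4×6.99 + 5.03×0.628)/(23.4+5.03) = 166.7/28.43 = 5.864 mg/L.
Mixed L₀ = (23.4×1.98 + 5.03×32.5)/(28.43) = 209.8/28.43 = 7.380 mg/L.
Initial deficit D₀ = C_s − DO₀ = 8.48 − 5.864 = 2.616 mg/L.
t_c = (1/0.1330) ln[(0.468/0.335)(1 − 2.616×0.1330/(0.335×7.380))] = 7.519 × ln(1.200) = 1.374 d.
D_c = (0.335/0.468) × 7.380 × e^(−0.335×1.374) = 0.7158 × 7.380 × 0.6312 = 3.334 mg/L.
Minimum DO = 8.48 − 3.334 = 5.146 mg/L.

t_c ≈ 1.37 d; minimum DO ≈ 5.15 mg/L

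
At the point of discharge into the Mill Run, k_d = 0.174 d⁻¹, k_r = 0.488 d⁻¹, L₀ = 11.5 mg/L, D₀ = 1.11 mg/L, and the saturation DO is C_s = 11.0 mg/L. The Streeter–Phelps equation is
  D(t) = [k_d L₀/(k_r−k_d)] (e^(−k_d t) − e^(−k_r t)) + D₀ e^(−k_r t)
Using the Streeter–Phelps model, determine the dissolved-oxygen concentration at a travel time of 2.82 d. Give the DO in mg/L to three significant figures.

k_d L₀/(k_r−k_d) = 0.174×11.5/(0.488−0.174) = 2.001/0.3140 = 6.373 mg/L.
e^(−k_d t) = e^(−0.174×2.820) = 0.6122; e^(−k_r t) = e^(−0.488×2.820) = 0.2525.
D = 6.373 × (0.6122 − 0.2525) + 1.11 × 0.2525 = 2.292 + 0.2803 = 2.572 mg/L.
DO = C_s − D = 11.0 − 2.572 = 8.428 mg/L.

DO ≈ 8.43 mg/L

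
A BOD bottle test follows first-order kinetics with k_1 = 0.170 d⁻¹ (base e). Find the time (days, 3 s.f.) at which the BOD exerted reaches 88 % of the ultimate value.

y/L₀ = 1 − e^(−k_1 t) = 0.88 ⇒ e^(−k_1 t) = 0.120
t = −ln(0.120) / 0.170 = 2.120 / 0.170 = 12.47 d.

t ≈ 12.5 d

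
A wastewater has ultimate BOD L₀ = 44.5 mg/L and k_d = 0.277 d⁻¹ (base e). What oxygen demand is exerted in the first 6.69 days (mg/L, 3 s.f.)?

y ≈ 37.5 mg/L

y_t = L₀(1 − e^(−k_d t)) = 44.5 × (1 − e^(−0.277×6.69))
= 44.5 × (1 − 0.1567) = 44.5 × 0.8433 = 37.52 mg/L.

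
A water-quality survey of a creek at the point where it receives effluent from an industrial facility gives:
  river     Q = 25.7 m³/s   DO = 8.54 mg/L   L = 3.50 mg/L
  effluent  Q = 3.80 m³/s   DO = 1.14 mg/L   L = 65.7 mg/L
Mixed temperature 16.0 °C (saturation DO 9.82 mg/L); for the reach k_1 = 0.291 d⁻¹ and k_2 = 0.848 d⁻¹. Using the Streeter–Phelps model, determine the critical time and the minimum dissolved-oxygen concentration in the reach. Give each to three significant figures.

Mixed DO = (25.7×8.54 + 3.80×1.14)/(25.7+3.80) = 223.8/29.50 = 7.587 mg/L.
Mixed L₀ = (25.7×3.50 + 3.80×65.7)/(29.50) = 339.6/29.50 = 11.51 mg/L.
Initial deficit D₀ = C_s − DO₀ = 9.82 − 7.587 = 2.233 mg/L.
t_c = (1/0.5570) ln[(0.848/0.291)(1 − 2.233×0.5570/(0.291×11.51))] = 1.795 × ln(1.832) = 1.087 d.
D_c = (0.291/0.848) × 11.51 × e^(−0.291×1.087) = 0.3432 × 11.51 × 0.7288 = 2.879 mg/L.
Minimum DO = 9.82 − 2.879 = 6.941 mg/L.

t_c ≈ 1.09 d; minimum DO ≈ 6.94 mg/L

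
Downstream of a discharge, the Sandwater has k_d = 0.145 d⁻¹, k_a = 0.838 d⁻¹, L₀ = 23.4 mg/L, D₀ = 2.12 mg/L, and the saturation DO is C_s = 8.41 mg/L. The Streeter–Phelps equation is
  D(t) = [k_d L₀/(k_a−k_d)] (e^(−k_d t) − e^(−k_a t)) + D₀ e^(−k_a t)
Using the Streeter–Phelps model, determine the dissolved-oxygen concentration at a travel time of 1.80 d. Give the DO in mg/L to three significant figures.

k_d L₀/(k_a−k_d) = 0.145×23.4/(0.838−0.145) = 3.393/0.6930 = 4.896 mg/L.
e^(−k_d t) = e^(−0.145×1.800) = 0.7703; e^(−k_a t) = e^(−0.838×1.800) = 0.2213.
D = 4.896 × (0.7703 − 0.2213) + 2.12 × 0.2213 = 2.688 + 0.4691 = 3.157 mg/L.
DO = C_s − D = 8.41 − 3.157 = 5.253 mg/L.

DO ≈ 5.25 mg/L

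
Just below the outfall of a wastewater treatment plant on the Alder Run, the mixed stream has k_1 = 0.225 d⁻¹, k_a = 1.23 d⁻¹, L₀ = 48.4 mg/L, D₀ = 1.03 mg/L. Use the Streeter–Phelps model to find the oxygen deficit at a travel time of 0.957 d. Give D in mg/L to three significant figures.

D ≈ 5.71 mg/L

k_1 L₀/(k_a−k_1) = 0.225×48.4/(1.23−0.225) = 10.89/1.005 = 10.84 mg/L.
e^(−k_1 t) = e^(−0.225×0.9570) = 0.8063; e^(−k_a t) = e^(−1.23×0.9570) = 0.3082.
D = 10.84 × (0.8063 − 0.3082) + 1.03 × 0.3082 = 5.397 + 0.3174 = 5.715 mg/L.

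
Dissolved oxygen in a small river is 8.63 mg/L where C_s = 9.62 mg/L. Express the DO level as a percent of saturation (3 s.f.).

% saturation = C/C_s × 100 = 8.63/9.62 × 100 = 89.7 %.

89.7 % saturation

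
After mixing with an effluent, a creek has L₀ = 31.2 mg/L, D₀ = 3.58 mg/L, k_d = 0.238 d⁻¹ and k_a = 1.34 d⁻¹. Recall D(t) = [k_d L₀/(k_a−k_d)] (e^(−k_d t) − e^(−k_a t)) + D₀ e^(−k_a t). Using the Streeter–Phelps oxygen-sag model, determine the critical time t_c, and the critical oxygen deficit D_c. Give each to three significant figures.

t_c = [1/(k_a−k_d)] ln[(k_a/k_d)(1 − D₀(k_a−k_d)/(k_d L₀))]
= [1/(1.34−0.238)] ln[(1.34/0.238)(1 − 3.58×1.102/(0.238×31.2))]
= (1/1.102) ln[5.630 × 0.4687] = 0.9074 × ln(2.639) = 0.9074 × 0.9704 = 0.8806 d.
L(t_c) = L₀ e^(−k_d t_c) = 31.2 × 0.8109 = 25.30 mg/L, and at the critical point k_a D_c = k_d L, so D_c = (0.238/1.34) × 25.30 = 4.494 mg/L.

t_c ≈ 0.881 d; D_c ≈ 4.49 mg/L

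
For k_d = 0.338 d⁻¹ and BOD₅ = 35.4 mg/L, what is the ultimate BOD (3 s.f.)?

BOD₅ = L₀(1 − e^(−5k_d)) ⇒ L₀ = BOD₅ / (1 − e^(−5×0.338))
= 35.4 / (1 − 0.1845) = 35.4 / 0.8155 = 43.41 mg/L.

L₀ ≈ 43.4 mg/L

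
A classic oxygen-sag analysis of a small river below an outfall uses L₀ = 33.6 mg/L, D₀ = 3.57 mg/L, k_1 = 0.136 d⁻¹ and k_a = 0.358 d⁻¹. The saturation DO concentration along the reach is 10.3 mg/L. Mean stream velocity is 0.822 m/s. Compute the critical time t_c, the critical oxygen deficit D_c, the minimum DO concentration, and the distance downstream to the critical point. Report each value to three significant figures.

t_c ≈ 3.50 d; D_c ≈ 7.93 mg/L; min DO ≈ 2.37 mg/L; x_c ≈ 249 km

t_c = [1/(k_a−k_1)] ln[(k_a/k_1)(1 − D₀(k_a−k_1)/(k_1 L₀))]
= [1/(0.358−0.136)] ln[(0.358/0.136)(1 − 3.57×0.2220/(0.136×33.6))]
= (1/0.2220) ln[2.632 × 0.8266] = 4.505 × ln(2.176) = 4.505 × 0.7774 = 3.502 d.
D_c = (k_1/k_a) L₀ e^(−k_1 t_c) = (0.136/0.358) × 33.6 × e^(−0.136×3.502) = 0.3799 × 33.6 × 0.6211 = 7.928 mg/L.
Minimum DO = C_s − D_c = 10.3 − 7.928 = 2.372 mg/L.
x_c = v t_c = 0.822 m/s × 3.502 d × 86400 s/d = 248700 m ≈ 249 km.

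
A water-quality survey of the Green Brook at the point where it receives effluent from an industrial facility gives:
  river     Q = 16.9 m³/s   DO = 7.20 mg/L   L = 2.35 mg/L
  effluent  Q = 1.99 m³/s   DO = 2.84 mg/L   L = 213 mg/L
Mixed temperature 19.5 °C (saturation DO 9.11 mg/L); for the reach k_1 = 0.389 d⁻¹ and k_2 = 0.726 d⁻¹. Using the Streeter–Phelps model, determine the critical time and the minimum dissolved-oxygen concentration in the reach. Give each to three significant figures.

Mixed DO = (16.9×7.20 + 1.99×2.84)/(16.9+1.99) = 127.3/18.89 = 6.741 mg/L.
Mixed L₀ = (16.9×2.35 + 1.99×213)/(18.89) = 463.6/18.89 = 24.54 mg/L.
Initial deficit D₀ = C_s − DO₀ = 9.11 − 6.741 = 2.369 mg/L.
t_c = (1/0.3370) ln[(0.726/0.389)(1 − 2.369×0.3370/(0.389×24.54))] = 2.967 × ln(1.710) = 1.592 d.
D_c = (0.389/0.726) × 24.54 × e^(−0.389×1.592) = 0.5358 × 24.54 × 0.5383 = 7.078 mg/L.
Minimum DO = 9.11 − 7.078 = 2.032 mg/L.

t_c ≈ 1.59 d; minimum DO ≈ 2.03 mg/L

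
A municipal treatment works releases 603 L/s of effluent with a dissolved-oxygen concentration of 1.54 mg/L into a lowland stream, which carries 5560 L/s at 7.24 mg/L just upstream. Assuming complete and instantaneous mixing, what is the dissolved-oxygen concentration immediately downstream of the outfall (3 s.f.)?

Flow-weighted mixing: C = (Q_r C_r + Q_w C_w)/(Q_r + Q_w)
= (5560×7.24 + 603×1.54)/(5560 + 603) = 41180/6163 = 6.682 mg/L.

6.68 mg/L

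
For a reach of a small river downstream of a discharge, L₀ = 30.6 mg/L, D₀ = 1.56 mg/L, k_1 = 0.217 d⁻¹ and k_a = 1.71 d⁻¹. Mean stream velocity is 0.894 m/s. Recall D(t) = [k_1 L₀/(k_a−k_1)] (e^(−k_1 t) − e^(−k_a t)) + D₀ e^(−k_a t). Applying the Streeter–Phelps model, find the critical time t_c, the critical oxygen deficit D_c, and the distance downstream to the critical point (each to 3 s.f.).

t_c ≈ 1.09 d; D_c ≈ 3.06 mg/L; x_c ≈ 84.5 km

t_c = [1/(k_a−k_1)] ln[(k_a/k_1)(1 − D₀(k_a−k_1)/(k_1 L₀))]
= [1/(1.71−0.217)] ln[(1.71/0.217)(1 − 1.56×1.493/(0.217×30.6))]
= (1/1.493) ln[7.880 × 0.6492] = 0.6698 × ln(5.116) = 0.6698 × 1.632 = 1.093 d.
D_c = (k_1/k_a) L₀ e^(−k_1 t_c) = (0.217/1.71) × 30.6 × e^(−0.217×1.093) = 0.1269 × 30.6 × 0.7888 = 3.063 mg/L.
x_c = v t_c = 0.894 m/s × 1.093 d × 86400 s/d = 84450 m ≈ 84.5 km.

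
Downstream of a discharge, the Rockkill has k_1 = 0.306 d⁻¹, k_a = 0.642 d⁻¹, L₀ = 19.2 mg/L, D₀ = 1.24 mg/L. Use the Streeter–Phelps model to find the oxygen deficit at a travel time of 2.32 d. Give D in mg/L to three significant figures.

D ≈ 4.93 mg/L

k_1 L₀/(k_a−k_1) = 0.306×19.2/(0.642−0.306) = 5.875/0.3360 = 17.49 mg/L.
e^(−k_1 t) = e^(−0.306×2.320) = 0.4917; e^(−k_a t) = e^(−0.642×2.320) = 0.2255.
D = 17.49 × (0.4917 − 0.2255) + 1.24 × 0.2255 = 4.654 + 0.2796 = 4.934 mg/L.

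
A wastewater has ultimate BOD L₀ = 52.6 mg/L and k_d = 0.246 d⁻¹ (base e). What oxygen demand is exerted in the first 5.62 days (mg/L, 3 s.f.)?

y_t = L₀(1 − e^(−k_d t)) = 52.6 × (1 − e^(−0.246×5.62))
= 52.6 × (1 − 0.2509) = 52.6 × 0.7491 = 39.40 mg/L.

y ≈ 39.4 mg/L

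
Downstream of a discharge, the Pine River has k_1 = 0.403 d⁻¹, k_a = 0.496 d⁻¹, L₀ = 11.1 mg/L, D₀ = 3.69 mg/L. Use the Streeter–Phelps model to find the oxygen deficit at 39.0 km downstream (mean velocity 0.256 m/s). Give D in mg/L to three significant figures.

Travel time t = x/v = 39.0 km / (0.256 m/s) = 39000 m / 0.256 m/s = 152300 s = 1.763 d.
k_1 L₀/(k_a−k_1) = 0.403×11.1/(0.496−0.403) = 4.473/0.09300 = 48.10 mg/L.
e^(−k_1 t) = e^(−0.403×1.763) = 0.4914; e^(−k_a t) = e^(−0.496×1.763) = 0.4170.
D = 48.10 × (0.4914 − 0.4170) + 3.69 × 0.4170 = 3.574 + 1.539 = 5.113 mg/L.

D ≈ 5.11 mg/L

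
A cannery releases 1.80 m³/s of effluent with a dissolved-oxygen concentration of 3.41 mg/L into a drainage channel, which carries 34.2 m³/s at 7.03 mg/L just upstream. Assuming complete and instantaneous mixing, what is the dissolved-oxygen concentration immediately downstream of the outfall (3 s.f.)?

6.85 mg/L

Flow-weighted mixing: C = (Q_r C_r + Q_w C_w)/(Q_r + Q_w)
= (34.2×7.03 + 1.80×3.41)/(34.2 + 1.80) = 246.6/36.00 = 6.849 mg/L.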